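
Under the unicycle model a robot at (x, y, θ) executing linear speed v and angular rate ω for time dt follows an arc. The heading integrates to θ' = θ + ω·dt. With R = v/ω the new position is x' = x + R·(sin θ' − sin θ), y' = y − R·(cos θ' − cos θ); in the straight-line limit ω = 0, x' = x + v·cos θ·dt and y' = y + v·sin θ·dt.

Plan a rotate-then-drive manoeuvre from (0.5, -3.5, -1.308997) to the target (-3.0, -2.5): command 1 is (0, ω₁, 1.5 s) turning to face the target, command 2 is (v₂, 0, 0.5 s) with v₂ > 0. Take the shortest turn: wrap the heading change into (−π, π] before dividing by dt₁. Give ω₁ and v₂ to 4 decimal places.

ω₁ = -1.4073, v₂ = 7.2801

heading to target = atan2(-2.5−-3.5, -3−0.5) = 2.8633
Δθ = wrap(2.8633 − -1.3090) = -2.1109; ω₁ = Δθ/dt₁ = -1.4073
distance = √((-3−0.5)² + (-2.5−-3.5)²) = 3.6401; v₂ = distance/dt₂ = 7.2801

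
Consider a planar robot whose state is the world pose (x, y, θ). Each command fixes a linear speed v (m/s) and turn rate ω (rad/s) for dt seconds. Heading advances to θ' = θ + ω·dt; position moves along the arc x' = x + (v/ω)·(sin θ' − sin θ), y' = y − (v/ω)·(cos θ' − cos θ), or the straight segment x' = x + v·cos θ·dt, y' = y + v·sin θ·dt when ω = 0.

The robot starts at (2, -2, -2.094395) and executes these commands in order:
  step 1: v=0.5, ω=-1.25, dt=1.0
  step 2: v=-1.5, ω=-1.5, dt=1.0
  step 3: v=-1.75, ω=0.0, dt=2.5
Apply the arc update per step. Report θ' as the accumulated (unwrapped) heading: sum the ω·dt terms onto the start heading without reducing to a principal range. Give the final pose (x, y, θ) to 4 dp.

(1.7871, -7.6399, -4.8444)

step 1: θ'=-3.3444 (R=-0.4000) → pose (1.5730, -2.1918, -3.3444)
step 2: θ'=-4.8444 (R=1.0000) → pose (2.3629, -3.3029, -4.8444)
step 3: θ'=-4.8444 (straight) → pose (1.7871, -7.6399, -4.8444)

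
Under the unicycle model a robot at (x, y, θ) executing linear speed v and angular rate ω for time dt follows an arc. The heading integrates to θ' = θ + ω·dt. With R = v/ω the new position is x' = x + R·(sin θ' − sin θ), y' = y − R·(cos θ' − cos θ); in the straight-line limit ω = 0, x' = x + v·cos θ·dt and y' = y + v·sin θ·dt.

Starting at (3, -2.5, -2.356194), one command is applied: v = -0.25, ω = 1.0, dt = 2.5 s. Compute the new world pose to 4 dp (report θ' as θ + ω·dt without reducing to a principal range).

(2.7874, -2.0758, 0.1438)

θ' = -2.3562 + 1.0·2.5 = 0.1438
R = v/ω = -0.25/1.0 = -0.2500
x' = 3 + -0.2500·(sin 0.1438 − sin -2.3562) = 2.7874
y' = -2.5 − -0.2500·(cos 0.1438 − cos -2.3562) = -2.0758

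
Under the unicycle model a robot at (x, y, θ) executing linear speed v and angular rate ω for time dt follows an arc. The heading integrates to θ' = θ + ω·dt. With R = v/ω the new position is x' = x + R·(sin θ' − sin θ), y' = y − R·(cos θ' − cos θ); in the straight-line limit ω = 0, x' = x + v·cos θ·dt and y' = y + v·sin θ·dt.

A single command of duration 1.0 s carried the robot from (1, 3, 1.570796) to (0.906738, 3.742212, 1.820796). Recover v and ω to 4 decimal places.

v = 0.7500, ω = 0.2500

Δθ = 1.820796 − 1.570796 = 0.250000
ω = Δθ/dt = 0.250000/1.0 = 0.2500
R = −Δy/(cos θ' − cos θ) = 3.0000
v = R·ω = 3.0000·0.2500 = 0.7500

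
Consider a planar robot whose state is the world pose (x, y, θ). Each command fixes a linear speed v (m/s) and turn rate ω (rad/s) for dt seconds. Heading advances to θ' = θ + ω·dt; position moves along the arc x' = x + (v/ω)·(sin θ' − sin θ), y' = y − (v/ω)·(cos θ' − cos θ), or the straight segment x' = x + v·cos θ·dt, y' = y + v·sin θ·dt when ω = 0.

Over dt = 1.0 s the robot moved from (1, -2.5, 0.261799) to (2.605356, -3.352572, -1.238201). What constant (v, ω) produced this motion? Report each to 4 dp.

Δθ = -1.238201 − 0.261799 = -1.500000
ω = Δθ/dt = -1.500000/1.0 = -1.5000
R = Δx/(sin θ' − sin θ) = -1.3333
v = R·ω = -1.3333·-1.5000 = 2.0000

v = 2.0000, ω = -1.5000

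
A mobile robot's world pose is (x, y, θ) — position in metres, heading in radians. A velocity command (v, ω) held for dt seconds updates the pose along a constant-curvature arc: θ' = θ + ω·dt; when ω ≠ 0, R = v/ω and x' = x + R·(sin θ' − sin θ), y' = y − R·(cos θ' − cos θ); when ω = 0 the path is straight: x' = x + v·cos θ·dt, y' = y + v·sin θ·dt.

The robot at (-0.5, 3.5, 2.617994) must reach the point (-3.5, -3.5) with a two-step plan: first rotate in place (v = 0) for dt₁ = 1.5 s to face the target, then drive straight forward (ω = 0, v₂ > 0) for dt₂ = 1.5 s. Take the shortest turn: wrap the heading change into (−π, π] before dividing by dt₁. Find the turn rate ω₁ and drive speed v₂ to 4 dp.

heading to target = atan2(-3.5−3.5, -3.5−-0.5) = -1.9757
Δθ = wrap(-1.9757 − 2.6180) = 1.6895; ω₁ = Δθ/dt₁ = 1.1263
distance = √((-3.5−-0.5)² + (-3.5−3.5)²) = 7.6158; v₂ = distance/dt₂ = 5.0772

ω₁ = 1.1263, v₂ = 5.0772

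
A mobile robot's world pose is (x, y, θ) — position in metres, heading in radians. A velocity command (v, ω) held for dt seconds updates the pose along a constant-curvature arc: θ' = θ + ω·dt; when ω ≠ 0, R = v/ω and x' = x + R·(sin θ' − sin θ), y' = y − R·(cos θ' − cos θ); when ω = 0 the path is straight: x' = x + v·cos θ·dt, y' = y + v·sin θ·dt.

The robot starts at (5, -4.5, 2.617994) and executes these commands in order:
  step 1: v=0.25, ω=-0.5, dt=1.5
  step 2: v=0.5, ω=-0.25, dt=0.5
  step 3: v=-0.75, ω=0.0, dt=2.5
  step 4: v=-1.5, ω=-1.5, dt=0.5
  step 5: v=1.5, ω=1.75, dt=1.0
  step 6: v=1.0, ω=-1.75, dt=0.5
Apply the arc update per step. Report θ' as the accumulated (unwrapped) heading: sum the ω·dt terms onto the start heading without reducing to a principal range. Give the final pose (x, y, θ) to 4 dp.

step 1: θ'=1.8680 (R=-0.5000) → pose (4.7719, -4.2134, 1.8680)
step 2: θ'=1.7430 (R=-2.0000) → pose (4.7138, -3.9704, 1.7430)
step 3: θ'=1.7430 (straight) → pose (5.0351, -5.8177, 1.7430)
step 4: θ'=0.9930 (R=1.0000) → pose (4.8876, -6.5352, 0.9930)
step 5: θ'=2.7430 (R=0.8571) → pose (4.5022, -5.2771, 2.7430)
step 6: θ'=1.8680 (R=-0.5714) → pose (4.1776, -4.9178, 1.8680)

(4.1776, -4.9178, 1.8680)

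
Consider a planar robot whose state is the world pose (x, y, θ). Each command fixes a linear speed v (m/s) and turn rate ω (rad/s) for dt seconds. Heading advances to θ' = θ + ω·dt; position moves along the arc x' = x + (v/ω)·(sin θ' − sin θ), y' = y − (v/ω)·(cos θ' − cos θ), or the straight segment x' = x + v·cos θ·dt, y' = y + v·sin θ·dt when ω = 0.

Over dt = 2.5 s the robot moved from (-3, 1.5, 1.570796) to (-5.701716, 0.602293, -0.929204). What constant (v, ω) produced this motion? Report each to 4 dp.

v = -1.5000, ω = -1.0000

Δθ = -0.929204 − 1.570796 = -2.500000
ω = Δθ/dt = -2.500000/2.5 = -1.0000
R = Δx/(sin θ' − sin θ) = 1.5000
v = R·ω = 1.5000·-1.0000 = -1.5000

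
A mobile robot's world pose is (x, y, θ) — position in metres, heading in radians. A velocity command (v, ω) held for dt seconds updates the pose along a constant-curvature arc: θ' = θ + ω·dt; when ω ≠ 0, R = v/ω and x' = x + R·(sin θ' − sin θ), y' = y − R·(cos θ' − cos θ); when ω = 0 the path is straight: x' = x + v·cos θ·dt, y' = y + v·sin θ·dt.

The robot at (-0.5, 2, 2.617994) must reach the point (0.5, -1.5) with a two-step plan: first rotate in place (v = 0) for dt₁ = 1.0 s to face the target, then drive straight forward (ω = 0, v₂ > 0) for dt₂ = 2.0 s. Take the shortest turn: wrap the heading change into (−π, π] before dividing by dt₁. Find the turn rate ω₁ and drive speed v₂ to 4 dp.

ω₁ = 2.3727, v₂ = 1.8200

heading to target = atan2(-1.5−2, 0.5−-0.5) = -1.2925
Δθ = wrap(-1.2925 − 2.6180) = 2.3727; ω₁ = Δθ/dt₁ = 2.3727
distance = √((0.5−-0.5)² + (-1.5−2)²) = 3.6401; v₂ = distance/dt₂ = 1.8200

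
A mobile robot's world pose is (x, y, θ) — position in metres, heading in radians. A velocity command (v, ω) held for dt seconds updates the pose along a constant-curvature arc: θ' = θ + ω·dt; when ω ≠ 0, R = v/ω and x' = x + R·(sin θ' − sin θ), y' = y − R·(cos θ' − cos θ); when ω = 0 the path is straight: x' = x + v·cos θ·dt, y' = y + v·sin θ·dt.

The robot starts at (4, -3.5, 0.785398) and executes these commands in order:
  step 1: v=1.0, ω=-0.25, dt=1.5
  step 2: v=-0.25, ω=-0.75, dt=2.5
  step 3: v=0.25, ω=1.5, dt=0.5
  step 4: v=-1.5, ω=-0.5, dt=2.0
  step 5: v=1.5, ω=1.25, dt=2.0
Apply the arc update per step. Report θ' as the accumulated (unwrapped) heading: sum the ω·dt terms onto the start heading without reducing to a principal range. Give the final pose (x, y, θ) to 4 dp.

(5.8576, -0.8230, 0.7854)

step 1: θ'=0.4104 (R=-4.0000) → pose (5.2325, -2.6606, 0.4104)
step 2: θ'=-1.4646 (R=0.3333) → pose (4.7681, -2.3903, -1.4646)
step 3: θ'=-0.7146 (R=0.1667) → pose (4.8246, -2.4985, -0.7146)
step 4: θ'=-1.7146 (R=3.0000) → pose (3.8215, 0.1975, -1.7146)
step 5: θ'=0.7854 (R=1.2000) → pose (5.8576, -0.8230, 0.7854)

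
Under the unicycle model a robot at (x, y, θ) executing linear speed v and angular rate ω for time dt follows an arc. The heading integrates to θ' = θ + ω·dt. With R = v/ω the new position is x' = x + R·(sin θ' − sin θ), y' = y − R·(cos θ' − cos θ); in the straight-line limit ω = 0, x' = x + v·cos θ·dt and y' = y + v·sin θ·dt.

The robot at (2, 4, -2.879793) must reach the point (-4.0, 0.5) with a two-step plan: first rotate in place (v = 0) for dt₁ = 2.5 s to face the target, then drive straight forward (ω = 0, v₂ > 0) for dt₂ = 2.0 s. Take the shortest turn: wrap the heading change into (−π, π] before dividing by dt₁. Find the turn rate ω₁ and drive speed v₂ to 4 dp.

heading to target = atan2(0.5−4, -4−2) = -2.6135
Δθ = wrap(-2.6135 − -2.8798) = 0.2663; ω₁ = Δθ/dt₁ = 0.1065
distance = √((-4−2)² + (0.5−4)²) = 6.9462; v₂ = distance/dt₂ = 3.4731

ω₁ = 0.1065, v₂ = 3.4731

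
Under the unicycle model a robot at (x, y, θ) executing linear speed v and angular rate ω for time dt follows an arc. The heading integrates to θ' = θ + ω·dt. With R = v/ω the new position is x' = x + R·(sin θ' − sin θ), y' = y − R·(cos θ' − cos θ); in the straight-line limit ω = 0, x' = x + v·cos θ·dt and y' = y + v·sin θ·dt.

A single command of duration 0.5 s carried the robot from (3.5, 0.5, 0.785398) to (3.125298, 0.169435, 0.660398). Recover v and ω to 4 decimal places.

Δθ = 0.660398 − 0.785398 = -0.125000
ω = Δθ/dt = -0.125000/0.5 = -0.2500
R = Δx/(sin θ' − sin θ) = 4.0000
v = R·ω = 4.0000·-0.2500 = -1.0000

v = -1.0000, ω = -0.2500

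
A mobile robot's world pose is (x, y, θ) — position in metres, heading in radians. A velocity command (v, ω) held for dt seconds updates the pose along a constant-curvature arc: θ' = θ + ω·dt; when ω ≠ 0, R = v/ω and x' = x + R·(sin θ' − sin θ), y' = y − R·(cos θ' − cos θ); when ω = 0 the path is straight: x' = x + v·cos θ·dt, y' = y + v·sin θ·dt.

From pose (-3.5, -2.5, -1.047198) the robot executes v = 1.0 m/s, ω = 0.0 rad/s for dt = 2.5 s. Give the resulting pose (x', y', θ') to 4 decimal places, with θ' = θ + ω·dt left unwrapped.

θ' = -1.0472 + 0.0·2.5 = -1.0472
ω = 0 → straight: x' = -3.5 + 1.0·cos(-1.0472)·2.5 = -2.2500
y' = -2.5 + 1.0·sin(-1.0472)·2.5 = -4.6651

(-2.2500, -4.6651, -1.0472)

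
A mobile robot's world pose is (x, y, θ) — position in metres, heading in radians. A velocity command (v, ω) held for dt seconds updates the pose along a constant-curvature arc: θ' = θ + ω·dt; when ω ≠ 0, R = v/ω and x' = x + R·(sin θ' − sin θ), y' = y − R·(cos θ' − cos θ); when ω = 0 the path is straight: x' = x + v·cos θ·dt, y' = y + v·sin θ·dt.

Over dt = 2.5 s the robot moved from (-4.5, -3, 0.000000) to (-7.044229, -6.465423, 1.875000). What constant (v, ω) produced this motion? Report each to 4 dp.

v = -2.0000, ω = 0.7500

Δθ = 1.875000 − 0.000000 = 1.875000
ω = Δθ/dt = 1.875000/2.5 = 0.7500
R = −Δy/(cos θ' − cos θ) = -2.6667
v = R·ω = -2.6667·0.7500 = -2.0000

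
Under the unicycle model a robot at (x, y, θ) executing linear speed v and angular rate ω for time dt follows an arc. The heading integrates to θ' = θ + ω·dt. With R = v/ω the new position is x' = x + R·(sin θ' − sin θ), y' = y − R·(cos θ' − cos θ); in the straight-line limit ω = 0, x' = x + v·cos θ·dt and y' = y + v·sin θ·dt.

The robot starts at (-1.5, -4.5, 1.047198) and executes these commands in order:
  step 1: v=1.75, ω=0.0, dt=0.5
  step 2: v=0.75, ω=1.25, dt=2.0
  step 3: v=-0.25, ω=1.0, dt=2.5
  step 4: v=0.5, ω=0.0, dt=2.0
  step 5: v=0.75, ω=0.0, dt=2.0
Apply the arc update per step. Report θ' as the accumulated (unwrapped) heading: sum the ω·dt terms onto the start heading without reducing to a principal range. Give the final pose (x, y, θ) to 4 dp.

step 1: θ'=1.0472 (straight) → pose (-1.0625, -3.7422, 1.0472)
step 2: θ'=3.5472 (R=0.6000) → pose (-1.8189, -2.8909, 3.5472)
step 3: θ'=6.0472 (R=-0.2500) → pose (-1.8591, -2.4181, 6.0472)
step 4: θ'=6.0472 (straight) → pose (-0.8868, -2.6519, 6.0472)
step 5: θ'=6.0472 (straight) → pose (0.5717, -3.0026, 6.0472)

(0.5717, -3.0026, 6.0472)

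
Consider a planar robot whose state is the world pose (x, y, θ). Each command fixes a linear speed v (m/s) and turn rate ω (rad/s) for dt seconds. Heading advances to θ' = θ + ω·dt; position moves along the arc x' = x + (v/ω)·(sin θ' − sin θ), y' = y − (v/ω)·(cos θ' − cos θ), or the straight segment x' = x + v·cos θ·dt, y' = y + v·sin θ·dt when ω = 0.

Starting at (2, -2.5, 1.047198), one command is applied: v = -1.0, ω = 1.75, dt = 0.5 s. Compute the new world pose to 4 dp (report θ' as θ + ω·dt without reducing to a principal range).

θ' = 1.0472 + 1.75·0.5 = 1.9222
R = v/ω = -1.0/1.75 = -0.5714
x' = 2 + -0.5714·(sin 1.9222 − sin 1.0472) = 1.9584
y' = -2.5 − -0.5714·(cos 1.9222 − cos 1.0472) = -2.9824

(1.9584, -2.9824, 1.9222)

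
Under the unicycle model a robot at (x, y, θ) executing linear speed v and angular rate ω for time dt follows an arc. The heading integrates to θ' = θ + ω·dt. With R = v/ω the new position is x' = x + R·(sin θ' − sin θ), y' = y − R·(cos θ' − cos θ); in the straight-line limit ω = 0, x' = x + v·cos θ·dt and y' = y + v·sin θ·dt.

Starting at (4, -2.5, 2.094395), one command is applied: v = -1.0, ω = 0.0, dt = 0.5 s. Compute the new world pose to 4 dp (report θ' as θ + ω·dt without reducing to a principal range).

θ' = 2.0944 + 0.0·0.5 = 2.0944
ω = 0 → straight: x' = 4 + -1.0·cos(2.0944)·0.5 = 4.2500
y' = -2.5 + -1.0·sin(2.0944)·0.5 = -2.9330

(4.2500, -2.9330, 2.0944)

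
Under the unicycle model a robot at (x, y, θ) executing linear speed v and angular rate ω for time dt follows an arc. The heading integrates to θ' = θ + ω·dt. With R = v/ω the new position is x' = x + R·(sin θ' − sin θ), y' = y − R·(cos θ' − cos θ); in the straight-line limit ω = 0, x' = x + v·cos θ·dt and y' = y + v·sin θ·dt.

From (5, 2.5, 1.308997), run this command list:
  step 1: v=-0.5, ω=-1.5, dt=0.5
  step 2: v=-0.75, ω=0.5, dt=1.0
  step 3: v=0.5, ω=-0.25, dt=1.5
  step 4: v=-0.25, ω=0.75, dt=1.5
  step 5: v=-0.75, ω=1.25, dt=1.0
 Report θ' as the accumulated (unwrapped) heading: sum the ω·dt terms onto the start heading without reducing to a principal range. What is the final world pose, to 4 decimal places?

step 1: θ'=0.5590 (R=0.3333) → pose (4.8548, 2.3037, 0.5590)
step 2: θ'=1.0590 (R=-1.5000) → pose (4.3425, 1.7666, 1.0590)
step 3: θ'=0.6840 (R=-2.0000) → pose (4.8224, 2.3372, 0.6840)
step 4: θ'=1.8090 (R=-0.3333) → pose (4.7092, 2.0002, 1.8090)
step 5: θ'=3.0590 (R=-0.6000) → pose (5.2427, 1.5438, 3.0590)

(5.2427, 1.5438, 3.0590)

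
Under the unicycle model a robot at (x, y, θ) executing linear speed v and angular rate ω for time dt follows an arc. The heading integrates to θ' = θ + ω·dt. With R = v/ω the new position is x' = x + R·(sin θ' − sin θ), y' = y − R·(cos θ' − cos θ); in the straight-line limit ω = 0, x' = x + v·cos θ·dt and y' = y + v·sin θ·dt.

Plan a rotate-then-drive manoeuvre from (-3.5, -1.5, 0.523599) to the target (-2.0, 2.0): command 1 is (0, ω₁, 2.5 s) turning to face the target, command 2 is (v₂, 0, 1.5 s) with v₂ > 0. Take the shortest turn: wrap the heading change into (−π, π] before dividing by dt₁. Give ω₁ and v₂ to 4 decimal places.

heading to target = atan2(2−-1.5, -2−-3.5) = 1.1659
Δθ = wrap(1.1659 − 0.5236) = 0.6423; ω₁ = Δθ/dt₁ = 0.2569
distance = √((-2−-3.5)² + (2−-1.5)²) = 3.8079; v₂ = distance/dt₂ = 2.5386

ω₁ = 0.2569, v₂ = 2.5386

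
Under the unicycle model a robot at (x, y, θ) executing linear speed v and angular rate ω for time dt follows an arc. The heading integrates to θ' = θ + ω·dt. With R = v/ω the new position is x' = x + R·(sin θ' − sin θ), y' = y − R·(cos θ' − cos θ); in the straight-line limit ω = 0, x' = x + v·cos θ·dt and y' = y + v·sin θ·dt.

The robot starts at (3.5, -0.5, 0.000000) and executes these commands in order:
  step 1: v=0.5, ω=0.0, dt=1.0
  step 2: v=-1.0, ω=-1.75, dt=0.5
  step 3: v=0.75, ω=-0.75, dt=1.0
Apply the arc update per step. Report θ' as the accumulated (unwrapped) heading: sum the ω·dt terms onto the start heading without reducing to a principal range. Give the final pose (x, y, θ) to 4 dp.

step 1: θ'=0.0000 (straight) → pose (4.0000, -0.5000, 0.0000)
step 2: θ'=-0.8750 (R=0.5714) → pose (3.5614, -0.2949, -0.8750)
step 3: θ'=-1.6250 (R=-1.0000) → pose (3.7924, -0.9900, -1.6250)

(3.7924, -0.9900, -1.6250)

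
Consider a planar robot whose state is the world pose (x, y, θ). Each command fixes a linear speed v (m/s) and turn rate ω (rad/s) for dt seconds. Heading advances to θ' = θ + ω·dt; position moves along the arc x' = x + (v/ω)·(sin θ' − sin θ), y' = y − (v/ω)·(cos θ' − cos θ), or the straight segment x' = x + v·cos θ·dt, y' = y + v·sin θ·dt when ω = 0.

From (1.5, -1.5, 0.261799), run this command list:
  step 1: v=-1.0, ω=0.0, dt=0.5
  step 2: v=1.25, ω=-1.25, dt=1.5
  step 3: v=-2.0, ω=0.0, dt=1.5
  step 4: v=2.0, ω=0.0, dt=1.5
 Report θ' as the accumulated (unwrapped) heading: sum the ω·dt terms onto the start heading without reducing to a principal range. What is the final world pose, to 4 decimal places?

step 1: θ'=0.2618 (straight) → pose (1.0170, -1.6294, 0.2618)
step 2: θ'=-1.6132 (R=-1.0000) → pose (2.2750, -2.6377, -1.6132)
step 3: θ'=-1.6132 (straight) → pose (2.4021, 0.3596, -1.6132)
step 4: θ'=-1.6132 (straight) → pose (2.2750, -2.6377, -1.6132)

(2.2750, -2.6377, -1.6132)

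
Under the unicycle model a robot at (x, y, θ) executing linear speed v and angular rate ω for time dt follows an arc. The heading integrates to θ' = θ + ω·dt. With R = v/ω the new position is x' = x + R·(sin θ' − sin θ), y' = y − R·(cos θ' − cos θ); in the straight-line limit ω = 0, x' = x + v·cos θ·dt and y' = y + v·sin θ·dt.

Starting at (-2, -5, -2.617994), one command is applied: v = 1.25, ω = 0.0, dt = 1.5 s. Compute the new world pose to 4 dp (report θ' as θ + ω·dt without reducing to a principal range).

θ' = -2.6180 + 0.0·1.5 = -2.6180
ω = 0 → straight: x' = -2 + 1.25·cos(-2.6180)·1.5 = -3.6238
y' = -5 + 1.25·sin(-2.6180)·1.5 = -5.9375

(-3.6238, -5.9375, -2.6180)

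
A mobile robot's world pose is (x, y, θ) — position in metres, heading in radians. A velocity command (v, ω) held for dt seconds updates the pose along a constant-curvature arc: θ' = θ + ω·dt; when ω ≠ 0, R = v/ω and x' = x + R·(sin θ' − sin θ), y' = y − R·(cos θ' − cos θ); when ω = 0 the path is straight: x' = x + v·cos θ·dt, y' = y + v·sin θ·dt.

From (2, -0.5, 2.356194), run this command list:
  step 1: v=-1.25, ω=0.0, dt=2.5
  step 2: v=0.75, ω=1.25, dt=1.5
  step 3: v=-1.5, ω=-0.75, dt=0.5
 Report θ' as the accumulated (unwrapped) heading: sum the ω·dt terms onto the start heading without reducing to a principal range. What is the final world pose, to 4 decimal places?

step 1: θ'=2.3562 (straight) → pose (4.2097, -2.7097, 2.3562)
step 2: θ'=4.2312 (R=0.6000) → pose (3.2536, -2.8563, 4.2312)
step 3: θ'=3.8562 (R=2.0000) → pose (3.7158, -2.2712, 3.8562)

(3.7158, -2.2712, 3.8562)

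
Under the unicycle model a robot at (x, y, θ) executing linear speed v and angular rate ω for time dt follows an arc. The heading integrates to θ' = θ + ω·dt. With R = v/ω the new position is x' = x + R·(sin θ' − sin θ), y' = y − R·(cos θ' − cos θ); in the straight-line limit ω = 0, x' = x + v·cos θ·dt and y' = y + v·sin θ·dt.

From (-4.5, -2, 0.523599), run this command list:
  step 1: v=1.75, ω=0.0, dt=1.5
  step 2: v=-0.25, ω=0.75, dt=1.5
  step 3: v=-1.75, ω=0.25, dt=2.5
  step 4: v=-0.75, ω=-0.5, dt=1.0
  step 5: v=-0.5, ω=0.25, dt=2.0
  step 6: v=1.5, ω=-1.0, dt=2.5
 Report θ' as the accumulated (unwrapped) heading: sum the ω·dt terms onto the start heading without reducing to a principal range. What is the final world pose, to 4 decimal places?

step 1: θ'=0.5236 (straight) → pose (-2.2267, -0.6875, 0.5236)
step 2: θ'=1.6486 (R=-0.3333) → pose (-2.3923, -1.0021, 1.6486)
step 3: θ'=2.2736 (R=-7.0000) → pose (-0.7548, -4.9825, 2.2736)
step 4: θ'=1.7736 (R=1.5000) → pose (-0.4300, -5.6499, 1.7736)
step 5: θ'=2.2736 (R=-2.0000) → pose (0.0029, -6.5398, 2.2736)
step 6: θ'=-0.2264 (R=-1.5000) → pose (1.4842, -4.1086, -0.2264)

(1.4842, -4.1086, -0.2264)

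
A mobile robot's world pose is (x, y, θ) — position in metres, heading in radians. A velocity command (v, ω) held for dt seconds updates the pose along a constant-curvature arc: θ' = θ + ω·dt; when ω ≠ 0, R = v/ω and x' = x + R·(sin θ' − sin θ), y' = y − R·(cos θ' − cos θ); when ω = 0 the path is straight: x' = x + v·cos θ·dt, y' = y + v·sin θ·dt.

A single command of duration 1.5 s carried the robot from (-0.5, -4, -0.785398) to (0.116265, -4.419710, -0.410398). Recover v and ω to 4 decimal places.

v = 0.5000, ω = 0.2500

Δθ = -0.410398 − -0.785398 = 0.375000
ω = Δθ/dt = 0.375000/1.5 = 0.2500
R = Δx/(sin θ' − sin θ) = 2.0000
v = R·ω = 2.0000·0.2500 = 0.5000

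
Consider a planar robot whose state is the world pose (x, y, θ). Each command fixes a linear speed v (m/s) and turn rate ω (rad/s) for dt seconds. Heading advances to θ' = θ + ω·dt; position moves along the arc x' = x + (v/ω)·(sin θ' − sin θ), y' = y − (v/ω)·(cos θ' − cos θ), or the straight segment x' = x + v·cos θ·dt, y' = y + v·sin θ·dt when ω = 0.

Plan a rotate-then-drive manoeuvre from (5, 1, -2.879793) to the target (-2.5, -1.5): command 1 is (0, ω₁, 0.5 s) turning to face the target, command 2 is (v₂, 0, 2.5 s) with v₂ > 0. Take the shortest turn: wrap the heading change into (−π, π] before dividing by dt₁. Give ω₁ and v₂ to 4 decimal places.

ω₁ = 0.1199, v₂ = 3.1623

heading to target = atan2(-1.5−1, -2.5−5) = -2.8198
Δθ = wrap(-2.8198 − -2.8798) = 0.0600; ω₁ = Δθ/dt₁ = 0.1199
distance = √((-2.5−5)² + (-1.5−1)²) = 7.9057; v₂ = distance/dt₂ = 3.1623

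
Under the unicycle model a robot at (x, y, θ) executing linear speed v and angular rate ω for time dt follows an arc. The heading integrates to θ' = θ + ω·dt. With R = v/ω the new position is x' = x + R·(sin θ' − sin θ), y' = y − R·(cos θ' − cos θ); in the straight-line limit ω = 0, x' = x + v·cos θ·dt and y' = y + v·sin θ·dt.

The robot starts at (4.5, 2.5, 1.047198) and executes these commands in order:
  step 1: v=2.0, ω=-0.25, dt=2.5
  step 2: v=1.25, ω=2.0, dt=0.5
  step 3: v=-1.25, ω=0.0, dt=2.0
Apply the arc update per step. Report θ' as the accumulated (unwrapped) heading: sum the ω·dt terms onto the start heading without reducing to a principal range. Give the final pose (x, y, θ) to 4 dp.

step 1: θ'=0.4222 (R=-8.0000) → pose (8.1501, 5.7975, 0.4222)
step 2: θ'=1.4222 (R=0.6250) → pose (8.5121, 6.2751, 1.4222)
step 3: θ'=1.4222 (straight) → pose (8.1420, 3.8027, 1.4222)

(8.1420, 3.8027, 1.4222)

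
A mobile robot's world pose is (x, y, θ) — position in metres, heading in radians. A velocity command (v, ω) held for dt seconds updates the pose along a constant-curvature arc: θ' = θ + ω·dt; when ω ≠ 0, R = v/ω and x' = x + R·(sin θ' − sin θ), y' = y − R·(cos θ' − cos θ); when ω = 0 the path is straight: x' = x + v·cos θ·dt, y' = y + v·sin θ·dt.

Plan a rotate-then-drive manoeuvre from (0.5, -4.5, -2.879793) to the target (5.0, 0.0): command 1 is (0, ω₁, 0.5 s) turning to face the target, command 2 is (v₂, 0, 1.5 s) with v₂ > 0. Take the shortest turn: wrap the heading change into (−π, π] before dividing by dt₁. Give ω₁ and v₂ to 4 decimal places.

ω₁ = -5.2360, v₂ = 4.2426

heading to target = atan2(0−-4.5, 5−0.5) = 0.7854
Δθ = wrap(0.7854 − -2.8798) = -2.6180; ω₁ = Δθ/dt₁ = -5.2360
distance = √((5−0.5)² + (0−-4.5)²) = 6.3640; v₂ = distance/dt₂ = 4.2426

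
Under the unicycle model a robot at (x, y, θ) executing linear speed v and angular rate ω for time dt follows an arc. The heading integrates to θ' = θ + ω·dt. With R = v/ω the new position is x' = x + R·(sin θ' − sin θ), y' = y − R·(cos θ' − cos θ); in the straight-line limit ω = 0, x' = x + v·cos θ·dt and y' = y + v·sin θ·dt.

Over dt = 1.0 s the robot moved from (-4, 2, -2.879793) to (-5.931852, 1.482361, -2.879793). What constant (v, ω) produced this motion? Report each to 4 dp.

v = 2.0000, ω = 0.0000

Δθ = -2.879793 − -2.879793 = 0.000000
ω = Δθ/dt = 0.000000/1.0 = 0.0000
ω = 0 → v = (Δx·cos θ + Δy·sin θ)/dt = 2.0000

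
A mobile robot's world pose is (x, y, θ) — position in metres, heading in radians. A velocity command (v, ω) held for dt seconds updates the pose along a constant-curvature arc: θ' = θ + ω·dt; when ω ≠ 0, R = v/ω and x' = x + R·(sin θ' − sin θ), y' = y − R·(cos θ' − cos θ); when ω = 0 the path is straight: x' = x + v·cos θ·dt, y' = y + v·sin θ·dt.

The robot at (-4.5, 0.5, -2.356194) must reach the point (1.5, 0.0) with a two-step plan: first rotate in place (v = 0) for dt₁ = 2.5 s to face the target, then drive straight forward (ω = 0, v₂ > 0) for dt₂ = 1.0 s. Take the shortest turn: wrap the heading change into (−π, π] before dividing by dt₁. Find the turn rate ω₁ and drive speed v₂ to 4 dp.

heading to target = atan2(0−0.5, 1.5−-4.5) = -0.0831
Δθ = wrap(-0.0831 − -2.3562) = 2.2731; ω₁ = Δθ/dt₁ = 0.9092
distance = √((1.5−-4.5)² + (0−0.5)²) = 6.0208; v₂ = distance/dt₂ = 6.0208

ω₁ = 0.9092, v₂ = 6.0208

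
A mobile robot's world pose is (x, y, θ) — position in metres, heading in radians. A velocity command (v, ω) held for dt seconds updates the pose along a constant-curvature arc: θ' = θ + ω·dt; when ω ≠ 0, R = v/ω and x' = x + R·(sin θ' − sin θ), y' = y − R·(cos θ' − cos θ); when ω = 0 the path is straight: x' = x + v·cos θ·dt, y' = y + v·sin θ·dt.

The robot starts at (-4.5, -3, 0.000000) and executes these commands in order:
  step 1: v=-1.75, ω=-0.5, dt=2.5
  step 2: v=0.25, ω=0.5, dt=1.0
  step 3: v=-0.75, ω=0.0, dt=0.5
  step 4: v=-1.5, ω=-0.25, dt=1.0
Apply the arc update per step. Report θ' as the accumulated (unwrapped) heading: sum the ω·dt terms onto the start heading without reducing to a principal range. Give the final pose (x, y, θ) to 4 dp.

step 1: θ'=-1.2500 (R=3.5000) → pose (-7.8214, -0.6036, -1.2500)
step 2: θ'=-0.7500 (R=0.5000) → pose (-7.6878, -0.8118, -0.7500)
step 3: θ'=-0.7500 (straight) → pose (-7.9622, -0.5562, -0.7500)
step 4: θ'=-1.0000 (R=6.0000) → pose (-8.9211, 0.5921, -1.0000)

(-8.9211, 0.5921, -1.0000)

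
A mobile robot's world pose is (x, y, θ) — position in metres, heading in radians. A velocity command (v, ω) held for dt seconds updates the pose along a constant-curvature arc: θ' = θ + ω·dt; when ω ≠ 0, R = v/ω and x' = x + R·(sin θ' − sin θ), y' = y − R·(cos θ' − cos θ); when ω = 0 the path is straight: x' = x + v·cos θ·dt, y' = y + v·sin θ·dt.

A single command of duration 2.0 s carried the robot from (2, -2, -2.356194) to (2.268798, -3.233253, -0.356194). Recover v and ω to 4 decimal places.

v = 0.7500, ω = 1.0000

Δθ = -0.356194 − -2.356194 = 2.000000
ω = Δθ/dt = 2.000000/2.0 = 1.0000
R = −Δy/(cos θ' − cos θ) = 0.7500
v = R·ω = 0.7500·1.0000 = 0.7500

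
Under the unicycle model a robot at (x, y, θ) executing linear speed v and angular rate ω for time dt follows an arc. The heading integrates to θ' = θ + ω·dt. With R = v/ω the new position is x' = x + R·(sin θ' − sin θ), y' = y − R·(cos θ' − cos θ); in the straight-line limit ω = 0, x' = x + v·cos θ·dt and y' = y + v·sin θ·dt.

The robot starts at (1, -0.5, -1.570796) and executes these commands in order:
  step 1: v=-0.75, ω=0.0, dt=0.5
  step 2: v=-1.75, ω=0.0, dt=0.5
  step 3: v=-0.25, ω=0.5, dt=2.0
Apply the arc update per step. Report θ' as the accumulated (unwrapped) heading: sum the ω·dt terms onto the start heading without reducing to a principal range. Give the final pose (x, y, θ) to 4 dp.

(0.7702, 1.1707, -0.5708)

step 1: θ'=-1.5708 (straight) → pose (1.0000, -0.1250, -1.5708)
step 2: θ'=-1.5708 (straight) → pose (1.0000, 0.7500, -1.5708)
step 3: θ'=-0.5708 (R=-0.5000) → pose (0.7702, 1.1707, -0.5708)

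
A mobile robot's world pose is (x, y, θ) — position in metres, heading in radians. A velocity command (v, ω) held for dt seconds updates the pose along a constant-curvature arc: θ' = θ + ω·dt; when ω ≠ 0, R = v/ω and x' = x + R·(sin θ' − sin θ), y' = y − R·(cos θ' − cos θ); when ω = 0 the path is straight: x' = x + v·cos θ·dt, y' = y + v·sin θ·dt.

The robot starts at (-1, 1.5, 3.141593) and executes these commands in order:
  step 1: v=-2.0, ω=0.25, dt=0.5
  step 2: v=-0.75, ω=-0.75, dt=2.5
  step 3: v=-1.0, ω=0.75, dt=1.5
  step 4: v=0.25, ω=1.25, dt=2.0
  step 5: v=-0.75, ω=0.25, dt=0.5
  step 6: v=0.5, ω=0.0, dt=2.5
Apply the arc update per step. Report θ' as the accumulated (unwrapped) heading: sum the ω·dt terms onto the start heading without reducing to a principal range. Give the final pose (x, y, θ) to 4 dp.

(1.7159, -1.9359, 5.1416)

step 1: θ'=3.2666 (R=-8.0000) → pose (-0.0026, 1.5624, 3.2666)
step 2: θ'=1.3916 (R=1.0000) → pose (1.1061, 0.3920, 1.3916)
step 3: θ'=2.5166 (R=-1.3333) → pose (1.6379, -0.9270, 2.5166)
step 4: θ'=5.0166 (R=0.2000) → pose (1.3301, -1.1491, 5.0166)
step 5: θ'=5.1416 (R=-3.0000) → pose (1.1957, -0.7992, 5.1416)
step 6: θ'=5.1416 (straight) → pose (1.7159, -1.9359, 5.1416)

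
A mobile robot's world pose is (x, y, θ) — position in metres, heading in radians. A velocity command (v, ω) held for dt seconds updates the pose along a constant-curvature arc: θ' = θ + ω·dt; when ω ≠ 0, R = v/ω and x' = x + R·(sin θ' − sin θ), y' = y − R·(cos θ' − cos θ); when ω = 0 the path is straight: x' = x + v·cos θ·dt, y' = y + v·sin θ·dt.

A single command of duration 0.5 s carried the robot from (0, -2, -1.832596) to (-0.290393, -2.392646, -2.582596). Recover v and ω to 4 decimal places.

Δθ = -2.582596 − -1.832596 = -0.750000
ω = Δθ/dt = -0.750000/0.5 = -1.5000
R = −Δy/(cos θ' − cos θ) = -0.6667
v = R·ω = -0.6667·-1.5000 = 1.0000

v = 1.0000, ω = -1.5000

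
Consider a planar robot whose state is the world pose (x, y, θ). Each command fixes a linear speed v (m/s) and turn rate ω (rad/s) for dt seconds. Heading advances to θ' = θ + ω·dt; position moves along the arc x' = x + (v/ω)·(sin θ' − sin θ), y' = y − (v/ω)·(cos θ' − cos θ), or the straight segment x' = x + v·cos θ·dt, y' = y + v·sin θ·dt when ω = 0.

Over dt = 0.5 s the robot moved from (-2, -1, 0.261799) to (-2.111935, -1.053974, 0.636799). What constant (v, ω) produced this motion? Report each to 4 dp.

Δθ = 0.636799 − 0.261799 = 0.375000
ω = Δθ/dt = 0.375000/0.5 = 0.7500
R = Δx/(sin θ' − sin θ) = -0.3333
v = R·ω = -0.3333·0.7500 = -0.2500

v = -0.2500, ω = 0.7500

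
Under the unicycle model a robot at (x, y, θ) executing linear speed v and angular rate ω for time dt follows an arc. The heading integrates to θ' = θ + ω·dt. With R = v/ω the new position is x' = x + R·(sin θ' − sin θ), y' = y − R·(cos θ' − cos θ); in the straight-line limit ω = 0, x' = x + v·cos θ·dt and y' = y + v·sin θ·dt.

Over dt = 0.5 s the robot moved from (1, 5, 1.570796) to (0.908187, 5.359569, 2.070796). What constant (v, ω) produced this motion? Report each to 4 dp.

Δθ = 2.070796 − 1.570796 = 0.500000
ω = Δθ/dt = 0.500000/0.5 = 1.0000
R = −Δy/(cos θ' − cos θ) = 0.7500
v = R·ω = 0.7500·1.0000 = 0.7500

v = 0.7500, ω = 1.0000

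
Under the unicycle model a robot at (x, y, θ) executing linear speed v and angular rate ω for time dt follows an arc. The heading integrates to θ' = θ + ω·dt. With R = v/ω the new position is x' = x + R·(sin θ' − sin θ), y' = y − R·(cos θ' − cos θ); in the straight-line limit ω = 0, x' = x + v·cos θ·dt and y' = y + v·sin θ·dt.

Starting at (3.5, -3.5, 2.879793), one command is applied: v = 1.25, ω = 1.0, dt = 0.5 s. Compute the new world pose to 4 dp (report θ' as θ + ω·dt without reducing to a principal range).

(2.8815, -3.4927, 3.3798)

θ' = 2.8798 + 1.0·0.5 = 3.3798
R = v/ω = 1.25/1.0 = 1.2500
x' = 3.5 + 1.2500·(sin 3.3798 − sin 2.8798) = 2.8815
y' = -3.5 − 1.2500·(cos 3.3798 − cos 2.8798) = -3.4927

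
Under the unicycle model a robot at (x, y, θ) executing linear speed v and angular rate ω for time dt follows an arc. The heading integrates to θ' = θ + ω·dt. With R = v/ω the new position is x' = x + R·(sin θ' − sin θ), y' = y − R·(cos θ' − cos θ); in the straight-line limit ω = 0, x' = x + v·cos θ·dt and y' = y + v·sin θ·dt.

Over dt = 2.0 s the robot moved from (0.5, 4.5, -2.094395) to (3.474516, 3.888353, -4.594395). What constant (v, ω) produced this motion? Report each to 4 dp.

v = -2.0000, ω = -1.2500

Δθ = -4.594395 − -2.094395 = -2.500000
ω = Δθ/dt = -2.500000/2.0 = -1.2500
R = Δx/(sin θ' − sin θ) = 1.6000
v = R·ω = 1.6000·-1.2500 = -2.0000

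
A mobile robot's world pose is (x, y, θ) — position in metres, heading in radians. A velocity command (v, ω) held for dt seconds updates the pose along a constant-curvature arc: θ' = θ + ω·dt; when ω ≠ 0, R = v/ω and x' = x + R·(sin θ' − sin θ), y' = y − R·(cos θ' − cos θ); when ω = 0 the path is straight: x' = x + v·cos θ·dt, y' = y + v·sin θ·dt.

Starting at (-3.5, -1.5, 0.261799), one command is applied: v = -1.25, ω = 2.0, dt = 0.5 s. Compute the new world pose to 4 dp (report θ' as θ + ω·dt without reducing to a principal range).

(-3.9336, -1.9136, 1.2618)

θ' = 0.2618 + 2.0·0.5 = 1.2618
R = v/ω = -1.25/2.0 = -0.6250
x' = -3.5 + -0.6250·(sin 1.2618 − sin 0.2618) = -3.9336
y' = -1.5 − -0.6250·(cos 1.2618 − cos 0.2618) = -1.9136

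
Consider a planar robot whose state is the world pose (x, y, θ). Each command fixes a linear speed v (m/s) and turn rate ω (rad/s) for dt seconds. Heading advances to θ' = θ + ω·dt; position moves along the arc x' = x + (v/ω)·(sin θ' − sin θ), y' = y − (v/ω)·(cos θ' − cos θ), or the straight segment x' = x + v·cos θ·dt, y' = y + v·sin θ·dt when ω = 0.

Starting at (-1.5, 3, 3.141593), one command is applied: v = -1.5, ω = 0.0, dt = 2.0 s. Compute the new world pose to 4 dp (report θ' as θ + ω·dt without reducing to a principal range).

θ' = 3.1416 + 0.0·2.0 = 3.1416
ω = 0 → straight: x' = -1.5 + -1.5·cos(3.1416)·2.0 = 1.5000
y' = 3 + -1.5·sin(3.1416)·2.0 = 3.0000

(1.5000, 3.0000, 3.1416)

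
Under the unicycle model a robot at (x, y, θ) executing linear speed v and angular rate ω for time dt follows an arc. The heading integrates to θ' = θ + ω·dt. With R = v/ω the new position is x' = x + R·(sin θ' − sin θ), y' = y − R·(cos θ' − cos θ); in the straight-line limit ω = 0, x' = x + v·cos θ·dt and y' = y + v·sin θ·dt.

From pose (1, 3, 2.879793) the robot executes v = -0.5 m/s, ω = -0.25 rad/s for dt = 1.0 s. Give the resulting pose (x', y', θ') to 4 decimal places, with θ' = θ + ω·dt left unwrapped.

(1.4619, 2.8119, 2.6298)

θ' = 2.8798 + -0.25·1.0 = 2.6298
R = v/ω = -0.5/-0.25 = 2.0000
x' = 1 + 2.0000·(sin 2.6298 − sin 2.8798) = 1.4619
y' = 3 − 2.0000·(cos 2.6298 − cos 2.8798) = 2.8119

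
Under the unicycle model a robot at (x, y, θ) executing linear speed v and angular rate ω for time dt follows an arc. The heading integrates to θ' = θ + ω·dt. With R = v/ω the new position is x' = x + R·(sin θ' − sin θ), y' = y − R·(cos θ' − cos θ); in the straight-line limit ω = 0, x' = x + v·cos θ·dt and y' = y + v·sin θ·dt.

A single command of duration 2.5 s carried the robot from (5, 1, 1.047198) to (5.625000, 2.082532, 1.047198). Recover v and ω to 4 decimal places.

Δθ = 1.047198 − 1.047198 = 0.000000
ω = Δθ/dt = 0.000000/2.5 = 0.0000
ω = 0 → v = (Δx·cos θ + Δy·sin θ)/dt = 0.5000

v = 0.5000, ω = 0.0000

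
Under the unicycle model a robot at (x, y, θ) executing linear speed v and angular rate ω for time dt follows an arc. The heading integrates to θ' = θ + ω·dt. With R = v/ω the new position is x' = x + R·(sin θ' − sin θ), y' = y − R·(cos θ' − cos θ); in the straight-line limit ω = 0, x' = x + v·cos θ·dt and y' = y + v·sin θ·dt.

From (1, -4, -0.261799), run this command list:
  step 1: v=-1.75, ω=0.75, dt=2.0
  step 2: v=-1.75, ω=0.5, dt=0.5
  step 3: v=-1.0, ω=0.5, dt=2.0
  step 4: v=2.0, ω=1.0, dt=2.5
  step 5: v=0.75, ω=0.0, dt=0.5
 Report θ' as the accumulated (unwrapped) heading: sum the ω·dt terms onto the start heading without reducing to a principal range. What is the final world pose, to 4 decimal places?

step 1: θ'=1.2382 (R=-2.3333) → pose (-1.8094, -5.4920, 1.2382)
step 2: θ'=1.4882 (R=-3.5000) → pose (-1.9892, -6.3460, 1.4882)
step 3: θ'=2.4882 (R=-2.0000) → pose (-1.2118, -8.0990, 2.4882)
step 4: θ'=4.9882 (R=2.0000) → pose (-4.3520, -10.2318, 4.9882)
step 5: θ'=4.9882 (straight) → pose (-4.2499, -10.5926, 4.9882)

(-4.2499, -10.5926, 4.9882)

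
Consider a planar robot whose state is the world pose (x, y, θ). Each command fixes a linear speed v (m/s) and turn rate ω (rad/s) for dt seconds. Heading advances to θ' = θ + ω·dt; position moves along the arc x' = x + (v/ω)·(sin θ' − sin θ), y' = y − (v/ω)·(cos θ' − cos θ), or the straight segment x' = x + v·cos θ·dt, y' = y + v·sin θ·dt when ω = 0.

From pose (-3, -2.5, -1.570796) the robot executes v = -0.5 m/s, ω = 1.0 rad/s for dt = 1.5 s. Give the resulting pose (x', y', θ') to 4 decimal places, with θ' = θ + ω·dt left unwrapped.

θ' = -1.5708 + 1.0·1.5 = -0.0708
R = v/ω = -0.5/1.0 = -0.5000
x' = -3 + -0.5000·(sin -0.0708 − sin -1.5708) = -3.4646
y' = -2.5 − -0.5000·(cos -0.0708 − cos -1.5708) = -2.0013

(-3.4646, -2.0013, -0.0708)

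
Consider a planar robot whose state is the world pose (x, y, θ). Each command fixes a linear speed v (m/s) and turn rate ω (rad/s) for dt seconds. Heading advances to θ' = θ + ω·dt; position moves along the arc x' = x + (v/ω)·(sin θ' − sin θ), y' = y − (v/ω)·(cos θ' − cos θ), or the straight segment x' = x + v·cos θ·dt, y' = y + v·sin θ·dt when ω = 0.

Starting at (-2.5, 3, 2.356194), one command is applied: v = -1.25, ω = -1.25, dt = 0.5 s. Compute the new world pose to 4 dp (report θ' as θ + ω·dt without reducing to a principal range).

(-2.2199, 2.4526, 1.7312)

θ' = 2.3562 + -1.25·0.5 = 1.7312
R = v/ω = -1.25/-1.25 = 1.0000
x' = -2.5 + 1.0000·(sin 1.7312 − sin 2.3562) = -2.2199
y' = 3 − 1.0000·(cos 1.7312 − cos 2.3562) = 2.4526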